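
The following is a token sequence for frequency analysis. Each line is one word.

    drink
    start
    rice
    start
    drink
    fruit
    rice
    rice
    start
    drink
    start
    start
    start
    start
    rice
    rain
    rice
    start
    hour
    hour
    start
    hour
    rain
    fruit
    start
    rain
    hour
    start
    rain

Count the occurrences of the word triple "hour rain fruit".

Scanning the 27 overlapping trigram windows for "hour rain fruit":
  position 22–24: hour rain fruit

1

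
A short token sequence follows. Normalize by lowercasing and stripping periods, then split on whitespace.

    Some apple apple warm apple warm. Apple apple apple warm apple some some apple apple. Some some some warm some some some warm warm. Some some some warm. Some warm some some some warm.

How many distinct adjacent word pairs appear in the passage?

34 tokens → 33 bigram windows in total.
Repeated bigrams (each contributes count−1 duplicates):
  some some: 9
  some warm: 5
  apple apple: 4
  warm some: 4
  apple warm: 3
  warm apple: 3
  apple some: 2
  some apple: 2
24 duplicate windows → 33 − 24 = 9 distinct.

9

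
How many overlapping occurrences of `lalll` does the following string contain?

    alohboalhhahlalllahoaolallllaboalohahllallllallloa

Sliding a length-5 window over the 50 characters (46 positions):
  position 13–17: lalll
  position 23–27: lalll
  position 39–43: lalll
  position 44–48: lalll

4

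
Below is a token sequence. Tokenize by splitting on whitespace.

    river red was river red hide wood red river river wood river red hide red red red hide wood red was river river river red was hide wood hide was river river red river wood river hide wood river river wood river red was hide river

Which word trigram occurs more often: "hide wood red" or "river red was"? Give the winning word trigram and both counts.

"hide wood red": 2 occurrences
"river red was": 3 occurrences

"river red was" (3 vs 2)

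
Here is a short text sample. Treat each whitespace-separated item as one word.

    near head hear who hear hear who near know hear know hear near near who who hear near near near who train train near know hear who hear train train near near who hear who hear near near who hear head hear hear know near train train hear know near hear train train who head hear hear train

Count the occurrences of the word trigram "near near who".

4

Scanning the 56 overlapping trigram windows for "near near who":
  position 13–15: near near who
  position 19–21: near near who
  position 31–33: near near who
  position 37–39: near near who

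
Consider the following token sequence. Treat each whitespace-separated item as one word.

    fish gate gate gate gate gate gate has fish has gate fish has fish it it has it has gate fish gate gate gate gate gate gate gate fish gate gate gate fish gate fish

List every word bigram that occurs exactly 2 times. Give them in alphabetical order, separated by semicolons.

fish has; has fish; has gate; it has

Bigram counts meeting the condition (exactly 2 times):
  fish has: 2
  has fish: 2
  has gate: 2
  it has: 2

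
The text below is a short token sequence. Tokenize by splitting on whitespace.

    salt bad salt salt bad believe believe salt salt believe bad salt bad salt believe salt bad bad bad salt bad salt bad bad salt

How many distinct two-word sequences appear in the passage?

9

25 tokens → 24 bigram windows in total.
Repeated bigrams (each contributes count−1 duplicates):
  bad salt: 6
  salt bad: 6
  bad bad: 3
  believe salt: 2
  salt believe: 2
  salt salt: 2
15 duplicate windows → 24 − 15 = 9 distinct.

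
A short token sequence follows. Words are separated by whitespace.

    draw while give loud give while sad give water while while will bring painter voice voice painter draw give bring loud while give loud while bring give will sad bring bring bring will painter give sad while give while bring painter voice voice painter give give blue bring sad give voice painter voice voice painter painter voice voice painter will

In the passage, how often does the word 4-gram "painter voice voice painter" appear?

Scanning the 57 overlapping 4-gram windows for "painter voice voice painter":
  position 14–17: painter voice voice painter
  position 41–44: painter voice voice painter
  position 52–55: painter voice voice painter
  position 56–59: painter voice voice painter

4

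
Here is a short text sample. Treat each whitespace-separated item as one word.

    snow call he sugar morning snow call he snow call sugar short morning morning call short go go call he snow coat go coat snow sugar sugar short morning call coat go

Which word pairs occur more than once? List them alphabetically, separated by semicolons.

call he; coat go; he snow; morning call; short morning; snow call; sugar short

Bigram counts meeting the condition (more than once):
  call he: 3
  coat go: 2
  he snow: 2
  morning call: 2
  short morning: 2
  snow call: 3
  sugar short: 2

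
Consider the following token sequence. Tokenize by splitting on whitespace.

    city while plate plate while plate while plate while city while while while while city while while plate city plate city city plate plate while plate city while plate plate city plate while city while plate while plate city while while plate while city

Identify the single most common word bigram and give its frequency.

Bigram frequencies (highest first):
  while plate: 9
  plate while: 7
  city while: 6
  while while: 5
  plate city: 5
  while city: 4
  … (3 more, each ≤ 3)

"while plate", 9 times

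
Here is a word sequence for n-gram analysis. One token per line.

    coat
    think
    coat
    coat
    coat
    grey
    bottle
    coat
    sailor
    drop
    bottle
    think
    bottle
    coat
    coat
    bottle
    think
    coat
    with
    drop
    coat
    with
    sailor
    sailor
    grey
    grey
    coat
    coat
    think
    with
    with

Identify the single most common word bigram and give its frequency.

"coat coat", 4 times

Bigram frequencies (highest first):
  coat coat: 4
  coat think: 2
  think coat: 2
  bottle coat: 2
  bottle think: 2
  coat with: 2
  … (16 more, each ≤ 1)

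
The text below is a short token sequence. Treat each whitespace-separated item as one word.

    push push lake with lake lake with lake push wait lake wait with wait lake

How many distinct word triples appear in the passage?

15 tokens → 13 trigram windows in total.
Repeated trigrams (each contributes count−1 duplicates):
  lake with lake: 2
1 duplicate windows → 13 − 1 = 12 distinct.

12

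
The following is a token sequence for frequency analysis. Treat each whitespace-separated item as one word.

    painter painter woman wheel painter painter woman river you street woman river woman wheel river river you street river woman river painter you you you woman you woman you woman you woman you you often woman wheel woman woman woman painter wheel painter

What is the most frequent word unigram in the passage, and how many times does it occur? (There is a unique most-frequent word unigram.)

"woman", 13 times

Unigram frequencies (highest first):
  woman: 13
  you: 10
  painter: 7
  river: 6
  wheel: 4
  street: 2
  … (1 more, each ≤ 1)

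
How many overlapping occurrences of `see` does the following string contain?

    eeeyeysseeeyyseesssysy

Sliding a length-3 window over the 22 characters (20 positions):
  position 8–10: see
  position 14–16: see

2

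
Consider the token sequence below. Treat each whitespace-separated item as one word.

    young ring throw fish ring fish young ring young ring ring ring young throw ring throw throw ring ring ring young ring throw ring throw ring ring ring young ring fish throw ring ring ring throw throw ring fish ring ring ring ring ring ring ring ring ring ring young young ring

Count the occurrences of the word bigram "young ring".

Scanning the 51 overlapping bigram windows for "young ring":
  position 1–2: young ring
  position 7–8: young ring
  position 9–10: young ring
  position 21–22: young ring
  position 29–30: young ring
  position 51–52: young ring

6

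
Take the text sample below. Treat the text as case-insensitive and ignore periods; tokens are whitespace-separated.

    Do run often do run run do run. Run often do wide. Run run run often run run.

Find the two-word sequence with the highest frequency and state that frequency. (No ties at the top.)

Bigram frequencies (highest first):
  run run: 5
  do run: 3
  run often: 3
  often do: 2
  run do: 1
  do wide: 1
  … (2 more, each ≤ 1)

"run run", 5 times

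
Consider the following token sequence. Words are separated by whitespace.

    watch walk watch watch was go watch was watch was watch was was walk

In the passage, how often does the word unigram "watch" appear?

6

Scanning the 14 tokens for "watch":
  position 1: watch
  position 3: watch
  position 4: watch
  position 7: watch
  position 9: watch
  position 11: watch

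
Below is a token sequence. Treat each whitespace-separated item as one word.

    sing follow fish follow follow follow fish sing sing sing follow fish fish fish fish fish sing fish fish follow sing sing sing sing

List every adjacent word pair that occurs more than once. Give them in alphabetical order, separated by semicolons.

Bigram counts meeting the condition (more than once):
  fish fish: 5
  fish follow: 2
  fish sing: 2
  follow fish: 3
  follow follow: 2
  sing follow: 2
  sing sing: 5

fish fish; fish follow; fish sing; follow fish; follow follow; sing follow; sing sing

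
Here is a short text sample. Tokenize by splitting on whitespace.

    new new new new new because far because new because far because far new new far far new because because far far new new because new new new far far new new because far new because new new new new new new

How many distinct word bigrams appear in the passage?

42 tokens → 41 bigram windows in total.
Repeated bigrams (each contributes count−1 duplicates):
  new new: 14
  new because: 6
  because far: 5
  far new: 5
  because new: 3
  far far: 3
  far because: 2
  new far: 2
32 duplicate windows → 41 − 32 = 9 distinct.

9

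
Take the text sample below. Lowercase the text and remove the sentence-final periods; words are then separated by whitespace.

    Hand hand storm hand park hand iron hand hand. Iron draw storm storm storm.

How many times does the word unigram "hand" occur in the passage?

6

Scanning the 14 tokens for "hand":
  position 1: hand
  position 2: hand
  position 4: hand
  position 6: hand
  position 8: hand
  position 9: hand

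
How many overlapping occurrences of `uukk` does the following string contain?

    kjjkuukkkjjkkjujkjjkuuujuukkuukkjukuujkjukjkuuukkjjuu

4

Sliding a length-4 window over the 53 characters (50 positions):
  position 5–8: uukk
  position 25–28: uukk
  position 29–32: uukk
  position 46–49: uukk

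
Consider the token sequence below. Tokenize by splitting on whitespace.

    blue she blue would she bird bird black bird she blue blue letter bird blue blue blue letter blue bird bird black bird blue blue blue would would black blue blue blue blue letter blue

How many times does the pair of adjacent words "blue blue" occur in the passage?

8

Scanning the 34 overlapping bigram windows for "blue blue":
  position 11–12: blue blue
  position 15–16: blue blue
  position 16–17: blue blue
  position 24–25: blue blue
  position 25–26: blue blue
  position 30–31: blue blue
  position 31–32: blue blue
  position 32–33: blue blue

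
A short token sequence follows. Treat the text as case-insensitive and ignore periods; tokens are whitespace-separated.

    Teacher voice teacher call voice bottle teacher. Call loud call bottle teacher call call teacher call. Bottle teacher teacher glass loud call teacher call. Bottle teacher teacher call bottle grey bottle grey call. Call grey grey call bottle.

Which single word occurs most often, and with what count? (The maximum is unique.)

Unigram frequencies (highest first):
  call: 12
  teacher: 10
  bottle: 7
  grey: 4
  voice: 2
  loud: 2
  … (1 more, each ≤ 1)

"call", 12 times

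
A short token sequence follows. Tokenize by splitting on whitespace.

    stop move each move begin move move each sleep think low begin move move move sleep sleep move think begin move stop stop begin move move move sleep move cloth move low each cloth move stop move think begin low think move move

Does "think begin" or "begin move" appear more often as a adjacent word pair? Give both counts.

"begin move" (4 vs 2)

"think begin": 2 occurrences
"begin move": 4 occurrences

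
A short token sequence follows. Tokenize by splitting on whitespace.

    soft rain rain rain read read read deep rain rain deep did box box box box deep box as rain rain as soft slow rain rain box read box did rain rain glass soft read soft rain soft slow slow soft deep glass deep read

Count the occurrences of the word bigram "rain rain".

6

Scanning the 44 overlapping bigram windows for "rain rain":
  position 2–3: rain rain
  position 3–4: rain rain
  position 9–10: rain rain
  position 20–21: rain rain
  position 25–26: rain rain
  position 31–32: rain rain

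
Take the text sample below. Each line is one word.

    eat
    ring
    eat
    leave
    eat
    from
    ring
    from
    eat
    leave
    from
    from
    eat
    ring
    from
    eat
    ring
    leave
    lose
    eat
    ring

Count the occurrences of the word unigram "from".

5

Scanning the 21 tokens for "from":
  position 6: from
  position 8: from
  position 11: from
  position 12: from
  position 15: from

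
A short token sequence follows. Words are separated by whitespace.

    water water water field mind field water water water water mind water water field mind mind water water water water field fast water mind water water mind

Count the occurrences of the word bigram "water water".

Scanning the 26 overlapping bigram windows for "water water":
  position 1–2: water water
  position 2–3: water water
  position 7–8: water water
  position 8–9: water water
  position 9–10: water water
  position 12–13: water water
  position 17–18: water water
  position 18–19: water water
  position 19–20: water water
  position 25–26: water water

10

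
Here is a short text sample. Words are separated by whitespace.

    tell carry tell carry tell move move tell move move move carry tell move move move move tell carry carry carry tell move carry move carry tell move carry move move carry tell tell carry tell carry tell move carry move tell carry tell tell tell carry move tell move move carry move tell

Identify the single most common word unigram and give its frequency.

"move", 20 times

Unigram frequencies (highest first):
  move: 20
  tell: 18
  carry: 16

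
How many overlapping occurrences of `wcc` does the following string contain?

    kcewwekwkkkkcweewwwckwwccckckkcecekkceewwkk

1

Sliding a length-3 window over the 43 characters (41 positions):
  position 23–25: wcc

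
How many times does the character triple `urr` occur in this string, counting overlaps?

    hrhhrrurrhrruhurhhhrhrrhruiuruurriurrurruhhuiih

4

Sliding a length-3 window over the 47 characters (45 positions):
  position 7–9: urr
  position 31–33: urr
  position 35–37: urr
  position 38–40: urr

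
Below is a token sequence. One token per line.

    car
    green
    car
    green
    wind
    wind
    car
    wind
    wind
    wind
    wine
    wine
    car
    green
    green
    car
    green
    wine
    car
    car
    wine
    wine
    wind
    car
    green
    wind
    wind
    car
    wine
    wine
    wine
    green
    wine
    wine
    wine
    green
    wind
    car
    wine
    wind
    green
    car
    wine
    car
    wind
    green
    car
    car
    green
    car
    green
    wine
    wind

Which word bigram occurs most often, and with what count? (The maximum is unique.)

"car green", 7 times

Bigram frequencies (highest first):
  car green: 7
  wine wine: 6
  green car: 5
  wind wind: 4
  wind car: 4
  car wine: 4
  … (10 more, each ≤ 3)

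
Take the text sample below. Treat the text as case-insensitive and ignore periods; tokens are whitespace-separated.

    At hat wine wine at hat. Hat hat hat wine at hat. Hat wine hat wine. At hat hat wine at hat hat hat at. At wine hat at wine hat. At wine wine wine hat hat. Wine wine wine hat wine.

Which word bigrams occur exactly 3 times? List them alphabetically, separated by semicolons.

at wine; hat at

Bigram counts meeting the condition (exactly 3 times):
  at wine: 3
  hat at: 3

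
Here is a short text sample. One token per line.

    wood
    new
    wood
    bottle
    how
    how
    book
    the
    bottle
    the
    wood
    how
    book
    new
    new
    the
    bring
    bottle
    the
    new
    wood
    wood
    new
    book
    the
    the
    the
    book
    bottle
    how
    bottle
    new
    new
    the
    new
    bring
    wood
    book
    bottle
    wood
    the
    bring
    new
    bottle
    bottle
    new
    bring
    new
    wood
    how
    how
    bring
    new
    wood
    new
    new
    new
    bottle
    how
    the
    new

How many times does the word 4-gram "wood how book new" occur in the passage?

Scanning the 58 overlapping 4-gram windows for "wood how book new":
  position 11–14: wood how book new

1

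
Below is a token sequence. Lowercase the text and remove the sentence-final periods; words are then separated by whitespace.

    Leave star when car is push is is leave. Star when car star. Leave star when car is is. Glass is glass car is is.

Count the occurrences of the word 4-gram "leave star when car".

Scanning the 22 overlapping 4-gram windows for "leave star when car":
  position 1–4: leave star when car
  position 9–12: leave star when car
  position 14–17: leave star when car

3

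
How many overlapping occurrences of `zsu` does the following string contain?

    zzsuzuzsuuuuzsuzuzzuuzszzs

3

Sliding a length-3 window over the 26 characters (24 positions):
  position 2–4: zsu
  position 7–9: zsu
  position 13–15: zsu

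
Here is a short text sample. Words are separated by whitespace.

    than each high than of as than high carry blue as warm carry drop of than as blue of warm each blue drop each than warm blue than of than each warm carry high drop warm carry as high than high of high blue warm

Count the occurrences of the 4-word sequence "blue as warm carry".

Scanning the 42 overlapping 4-gram windows for "blue as warm carry":
  position 10–13: blue as warm carry

1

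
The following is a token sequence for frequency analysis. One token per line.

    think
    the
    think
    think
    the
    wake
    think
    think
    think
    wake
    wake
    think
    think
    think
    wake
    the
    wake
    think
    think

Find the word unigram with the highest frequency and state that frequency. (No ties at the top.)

Unigram frequencies (highest first):
  think: 11
  wake: 5
  the: 3

"think", 11 times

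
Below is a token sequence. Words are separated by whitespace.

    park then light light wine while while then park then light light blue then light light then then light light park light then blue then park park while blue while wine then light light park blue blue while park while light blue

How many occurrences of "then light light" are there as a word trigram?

Scanning the 40 overlapping trigram windows for "then light light":
  position 2–4: then light light
  position 10–12: then light light
  position 14–16: then light light
  position 18–20: then light light
  position 32–34: then light light

5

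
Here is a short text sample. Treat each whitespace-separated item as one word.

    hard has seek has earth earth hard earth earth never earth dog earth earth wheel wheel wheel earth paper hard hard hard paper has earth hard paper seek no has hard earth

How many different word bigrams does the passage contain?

23

32 tokens → 31 bigram windows in total.
Repeated bigrams (each contributes count−1 duplicates):
  earth earth: 3
  earth hard: 2
  hard earth: 2
  hard hard: 2
  hard paper: 2
  has earth: 2
  wheel wheel: 2
8 duplicate windows → 31 − 8 = 23 distinct.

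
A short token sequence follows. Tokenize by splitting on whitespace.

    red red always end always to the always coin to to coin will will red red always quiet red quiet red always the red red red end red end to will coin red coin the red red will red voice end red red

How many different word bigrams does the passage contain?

43 tokens → 42 bigram windows in total.
Repeated bigrams (each contributes count−1 duplicates):
  red red: 6
  red always: 3
  end red: 2
  quiet red: 2
  red end: 2
  the red: 2
  will red: 2
12 duplicate windows → 42 − 12 = 30 distinct.

30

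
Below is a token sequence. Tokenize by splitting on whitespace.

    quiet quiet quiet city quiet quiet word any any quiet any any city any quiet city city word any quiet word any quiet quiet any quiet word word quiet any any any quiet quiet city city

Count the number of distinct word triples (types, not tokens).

26

36 tokens → 34 trigram windows in total.
Repeated trigrams (each contributes count−1 duplicates):
  any any quiet: 2
  any quiet quiet: 2
  any quiet word: 2
  quiet any any: 2
  quiet city city: 2
  quiet quiet city: 2
  quiet word any: 2
  word any quiet: 2
8 duplicate windows → 34 − 8 = 26 distinct.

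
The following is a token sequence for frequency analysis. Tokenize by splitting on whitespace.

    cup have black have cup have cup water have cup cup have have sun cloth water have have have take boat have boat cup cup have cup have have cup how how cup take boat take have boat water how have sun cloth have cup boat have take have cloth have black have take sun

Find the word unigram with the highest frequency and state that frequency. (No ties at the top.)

Unigram frequencies (highest first):
  have: 20
  cup: 11
  take: 5
  boat: 5
  water: 3
  sun: 3
  … (3 more, each ≤ 3)

"have", 20 times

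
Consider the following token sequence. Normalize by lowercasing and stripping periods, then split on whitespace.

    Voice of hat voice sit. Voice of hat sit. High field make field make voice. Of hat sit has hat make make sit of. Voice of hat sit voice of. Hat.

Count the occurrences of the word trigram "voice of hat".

Scanning the 29 overlapping trigram windows for "voice of hat":
  position 1–3: voice of hat
  position 6–8: voice of hat
  position 15–17: voice of hat
  position 25–27: voice of hat
  position 29–31: voice of hat

5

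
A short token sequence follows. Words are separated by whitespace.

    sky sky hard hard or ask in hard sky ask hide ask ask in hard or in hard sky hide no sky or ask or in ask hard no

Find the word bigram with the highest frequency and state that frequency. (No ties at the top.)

Bigram frequencies (highest first):
  in hard: 3
  hard or: 2
  or ask: 2
  ask in: 2
  hard sky: 2
  or in: 2
  … (15 more, each ≤ 1)

"in hard", 3 times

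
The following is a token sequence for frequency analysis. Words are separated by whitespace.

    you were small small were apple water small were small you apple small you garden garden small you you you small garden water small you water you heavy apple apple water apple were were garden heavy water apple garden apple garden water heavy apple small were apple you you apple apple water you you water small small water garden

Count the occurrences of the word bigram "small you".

Scanning the 58 overlapping bigram windows for "small you":
  position 10–11: small you
  position 13–14: small you
  position 17–18: small you
  position 24–25: small you

4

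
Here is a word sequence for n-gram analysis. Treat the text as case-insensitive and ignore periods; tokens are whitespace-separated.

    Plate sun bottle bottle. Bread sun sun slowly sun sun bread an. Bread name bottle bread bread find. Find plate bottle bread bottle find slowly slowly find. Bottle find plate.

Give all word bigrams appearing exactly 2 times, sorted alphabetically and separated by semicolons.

bottle find; find plate; sun sun

Bigram counts meeting the condition (exactly 2 times):
  bottle find: 2
  find plate: 2
  sun sun: 2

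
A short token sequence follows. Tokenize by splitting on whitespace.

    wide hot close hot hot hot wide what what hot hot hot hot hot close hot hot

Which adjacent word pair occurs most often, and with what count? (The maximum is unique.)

"hot hot", 7 times

Bigram frequencies (highest first):
  hot hot: 7
  hot close: 2
  close hot: 2
  wide hot: 1
  hot wide: 1
  wide what: 1
  … (2 more, each ≤ 1)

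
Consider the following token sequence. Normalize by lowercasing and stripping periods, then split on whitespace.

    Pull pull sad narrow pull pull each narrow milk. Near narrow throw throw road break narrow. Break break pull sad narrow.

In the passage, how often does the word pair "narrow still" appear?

Scanning the 20 overlapping bigram windows for "narrow still":
  (none found)

0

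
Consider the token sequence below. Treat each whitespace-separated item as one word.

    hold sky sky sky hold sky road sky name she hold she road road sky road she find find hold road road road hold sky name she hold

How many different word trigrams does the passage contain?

28 tokens → 26 trigram windows in total.
Repeated trigrams (each contributes count−1 duplicates):
  name she hold: 2
  sky name she: 2
2 duplicate windows → 26 − 2 = 24 distinct.

24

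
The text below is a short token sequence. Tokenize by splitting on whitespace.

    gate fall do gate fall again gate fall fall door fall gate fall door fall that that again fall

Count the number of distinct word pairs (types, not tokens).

19 tokens → 18 bigram windows in total.
Repeated bigrams (each contributes count−1 duplicates):
  gate fall: 4
  door fall: 2
  fall door: 2
5 duplicate windows → 18 − 5 = 13 distinct.

13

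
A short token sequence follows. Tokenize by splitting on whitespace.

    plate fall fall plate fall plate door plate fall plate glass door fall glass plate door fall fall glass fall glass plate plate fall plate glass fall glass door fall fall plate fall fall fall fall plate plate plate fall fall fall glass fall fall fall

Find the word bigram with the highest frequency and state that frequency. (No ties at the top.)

"fall fall", 10 times

Bigram frequencies (highest first):
  fall fall: 10
  plate fall: 6
  fall plate: 6
  fall glass: 5
  door fall: 3
  glass fall: 3
  … (6 more, each ≤ 3)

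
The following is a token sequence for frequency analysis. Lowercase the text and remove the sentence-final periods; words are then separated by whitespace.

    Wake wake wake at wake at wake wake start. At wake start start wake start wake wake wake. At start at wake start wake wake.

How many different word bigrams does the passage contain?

25 tokens → 24 bigram windows in total.
Repeated bigrams (each contributes count−1 duplicates):
  wake wake: 6
  at wake: 4
  wake start: 4
  start wake: 3
  wake at: 3
  start at: 2
16 duplicate windows → 24 − 16 = 8 distinct.

8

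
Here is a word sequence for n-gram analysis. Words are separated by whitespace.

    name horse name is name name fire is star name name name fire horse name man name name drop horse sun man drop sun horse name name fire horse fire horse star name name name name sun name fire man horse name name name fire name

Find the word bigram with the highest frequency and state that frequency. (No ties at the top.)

Bigram frequencies (highest first):
  name name: 10
  name fire: 5
  horse name: 4
  fire horse: 3
  star name: 2
  name horse: 1
  … (20 more, each ≤ 1)

"name name", 10 times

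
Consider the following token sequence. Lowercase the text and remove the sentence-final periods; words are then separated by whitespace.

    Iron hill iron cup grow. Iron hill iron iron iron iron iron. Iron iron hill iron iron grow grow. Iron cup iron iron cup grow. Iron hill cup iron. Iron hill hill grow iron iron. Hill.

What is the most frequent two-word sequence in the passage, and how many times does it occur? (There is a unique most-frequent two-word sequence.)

Bigram frequencies (highest first):
  iron iron: 10
  iron hill: 6
  grow iron: 4
  hill iron: 3
  iron cup: 3
  cup grow: 2
  … (6 more, each ≤ 2)

"iron iron", 10 times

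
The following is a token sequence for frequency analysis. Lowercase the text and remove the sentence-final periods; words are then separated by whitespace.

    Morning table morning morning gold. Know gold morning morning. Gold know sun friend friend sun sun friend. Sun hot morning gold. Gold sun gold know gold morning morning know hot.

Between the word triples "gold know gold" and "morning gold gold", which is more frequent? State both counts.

"gold know gold": 2 occurrences
"morning gold gold": 1 occurrence

"gold know gold" (2 vs 1)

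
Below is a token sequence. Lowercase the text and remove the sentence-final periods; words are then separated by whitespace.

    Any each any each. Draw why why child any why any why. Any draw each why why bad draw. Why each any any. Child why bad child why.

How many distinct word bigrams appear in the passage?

19

28 tokens → 27 bigram windows in total.
Repeated bigrams (each contributes count−1 duplicates):
  any each: 2
  any why: 2
  child why: 2
  draw why: 2
  each any: 2
  why any: 2
  why bad: 2
  why why: 2
8 duplicate windows → 27 − 8 = 19 distinct.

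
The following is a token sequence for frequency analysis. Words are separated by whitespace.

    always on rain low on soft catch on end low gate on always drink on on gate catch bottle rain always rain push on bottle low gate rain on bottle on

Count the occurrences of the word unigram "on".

9

Scanning the 31 tokens for "on":
  position 2: on
  position 5: on
  position 8: on
  position 12: on
  position 15: on
  position 16: on
  position 24: on
  position 29: on
  position 31: on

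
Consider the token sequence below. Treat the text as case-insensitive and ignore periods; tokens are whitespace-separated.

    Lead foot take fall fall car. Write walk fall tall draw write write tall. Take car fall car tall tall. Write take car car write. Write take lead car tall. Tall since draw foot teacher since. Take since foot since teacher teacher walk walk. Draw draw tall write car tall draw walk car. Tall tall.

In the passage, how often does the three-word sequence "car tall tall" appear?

Scanning the 53 overlapping trigram windows for "car tall tall":
  position 18–20: car tall tall
  position 29–31: car tall tall
  position 53–55: car tall tall

3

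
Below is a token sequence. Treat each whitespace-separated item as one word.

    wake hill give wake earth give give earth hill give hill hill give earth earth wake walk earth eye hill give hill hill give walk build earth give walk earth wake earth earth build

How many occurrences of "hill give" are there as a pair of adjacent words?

5

Scanning the 33 overlapping bigram windows for "hill give":
  position 2–3: hill give
  position 9–10: hill give
  position 12–13: hill give
  position 20–21: hill give
  position 23–24: hill give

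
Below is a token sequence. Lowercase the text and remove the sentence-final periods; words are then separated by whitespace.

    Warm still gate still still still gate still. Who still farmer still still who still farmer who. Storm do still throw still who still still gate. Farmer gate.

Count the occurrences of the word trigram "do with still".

Scanning the 26 overlapping trigram windows for "do with still":
  (none found)

0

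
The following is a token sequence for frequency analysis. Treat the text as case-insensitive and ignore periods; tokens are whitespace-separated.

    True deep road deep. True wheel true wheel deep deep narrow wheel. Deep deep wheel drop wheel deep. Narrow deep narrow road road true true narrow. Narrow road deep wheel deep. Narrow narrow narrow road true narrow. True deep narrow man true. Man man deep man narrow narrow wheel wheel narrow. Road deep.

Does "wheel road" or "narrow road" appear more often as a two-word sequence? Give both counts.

"narrow road" (4 vs 0)

"wheel road": 0 occurrences
"narrow road": 4 occurrences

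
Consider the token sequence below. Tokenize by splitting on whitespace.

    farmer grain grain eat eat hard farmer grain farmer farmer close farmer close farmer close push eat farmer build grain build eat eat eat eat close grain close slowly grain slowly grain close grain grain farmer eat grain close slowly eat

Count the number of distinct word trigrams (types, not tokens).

35

41 tokens → 39 trigram windows in total.
Repeated trigrams (each contributes count−1 duplicates):
  close farmer close: 2
  eat eat eat: 2
  farmer close farmer: 2
  grain close slowly: 2
4 duplicate windows → 39 − 4 = 35 distinct.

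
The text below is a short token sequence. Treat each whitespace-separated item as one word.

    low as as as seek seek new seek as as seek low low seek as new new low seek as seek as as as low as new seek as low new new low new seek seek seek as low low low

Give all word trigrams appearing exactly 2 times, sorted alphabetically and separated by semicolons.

Trigram counts meeting the condition (exactly 2 times):
  as as as: 2
  as as seek: 2
  low seek as: 2
  new new low: 2
  new seek as: 2
  seek as as: 2
  seek as low: 2

as as as; as as seek; low seek as; new new low; new seek as; seek as as; seek as low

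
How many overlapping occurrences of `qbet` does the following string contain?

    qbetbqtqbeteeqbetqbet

4

Sliding a length-4 window over the 21 characters (18 positions):
  position 1–4: qbet
  position 8–11: qbet
  position 14–17: qbet
  position 18–21: qbet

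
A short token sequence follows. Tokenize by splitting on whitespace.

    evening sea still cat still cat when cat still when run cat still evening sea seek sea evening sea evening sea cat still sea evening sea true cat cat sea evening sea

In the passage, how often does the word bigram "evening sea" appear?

Scanning the 31 overlapping bigram windows for "evening sea":
  position 1–2: evening sea
  position 14–15: evening sea
  position 18–19: evening sea
  position 20–21: evening sea
  position 25–26: evening sea
  position 31–32: evening sea

6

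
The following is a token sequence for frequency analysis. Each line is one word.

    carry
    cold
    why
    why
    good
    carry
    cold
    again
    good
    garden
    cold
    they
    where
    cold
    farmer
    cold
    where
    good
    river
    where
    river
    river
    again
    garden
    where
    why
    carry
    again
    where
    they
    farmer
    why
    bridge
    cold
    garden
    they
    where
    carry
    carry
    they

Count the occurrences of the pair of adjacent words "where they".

1

Scanning the 39 overlapping bigram windows for "where they":
  position 29–30: where they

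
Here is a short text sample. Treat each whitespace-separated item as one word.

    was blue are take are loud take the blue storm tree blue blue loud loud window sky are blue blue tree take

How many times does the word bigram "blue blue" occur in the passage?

Scanning the 21 overlapping bigram windows for "blue blue":
  position 12–13: blue blue
  position 19–20: blue blue

2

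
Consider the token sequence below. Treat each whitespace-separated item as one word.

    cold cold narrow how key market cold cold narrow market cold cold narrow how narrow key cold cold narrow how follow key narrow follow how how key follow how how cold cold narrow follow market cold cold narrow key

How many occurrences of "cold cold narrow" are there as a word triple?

Scanning the 37 overlapping trigram windows for "cold cold narrow":
  position 1–3: cold cold narrow
  position 7–9: cold cold narrow
  position 11–13: cold cold narrow
  position 17–19: cold cold narrow
  position 31–33: cold cold narrow
  position 36–38: cold cold narrow

6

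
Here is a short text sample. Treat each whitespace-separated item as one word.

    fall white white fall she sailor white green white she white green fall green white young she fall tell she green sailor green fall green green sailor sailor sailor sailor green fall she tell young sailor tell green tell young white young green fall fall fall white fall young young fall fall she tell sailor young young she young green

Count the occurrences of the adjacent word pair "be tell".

0

Scanning the 59 overlapping bigram windows for "be tell":
  (none found)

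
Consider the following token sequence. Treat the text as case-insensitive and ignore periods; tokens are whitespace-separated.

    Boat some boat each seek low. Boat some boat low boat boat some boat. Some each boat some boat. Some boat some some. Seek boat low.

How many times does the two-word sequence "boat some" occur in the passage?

Scanning the 25 overlapping bigram windows for "boat some":
  position 1–2: boat some
  position 7–8: boat some
  position 12–13: boat some
  position 14–15: boat some
  position 17–18: boat some
  position 19–20: boat some
  position 21–22: boat some

7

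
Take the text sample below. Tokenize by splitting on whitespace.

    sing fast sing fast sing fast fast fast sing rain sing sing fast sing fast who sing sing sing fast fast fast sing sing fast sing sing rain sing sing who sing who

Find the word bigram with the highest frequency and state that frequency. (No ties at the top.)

"sing fast", 7 times

Bigram frequencies (highest first):
  sing fast: 7
  fast sing: 6
  sing sing: 6
  fast fast: 4
  sing rain: 2
  rain sing: 2
  … (3 more, each ≤ 2)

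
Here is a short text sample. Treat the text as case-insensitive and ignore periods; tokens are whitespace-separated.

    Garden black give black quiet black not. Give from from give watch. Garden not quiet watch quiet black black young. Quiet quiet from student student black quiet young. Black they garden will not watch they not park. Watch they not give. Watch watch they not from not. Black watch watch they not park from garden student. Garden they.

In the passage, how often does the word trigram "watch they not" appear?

4

Scanning the 56 overlapping trigram windows for "watch they not":
  position 34–36: watch they not
  position 38–40: watch they not
  position 43–45: watch they not
  position 50–52: watch they not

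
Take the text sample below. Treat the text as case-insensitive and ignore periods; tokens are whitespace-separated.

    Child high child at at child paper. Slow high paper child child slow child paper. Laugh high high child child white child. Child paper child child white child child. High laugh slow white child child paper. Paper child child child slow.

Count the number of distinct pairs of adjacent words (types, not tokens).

22

41 tokens → 40 bigram windows in total.
Repeated bigrams (each contributes count−1 duplicates):
  child child: 8
  child paper: 4
  paper child: 3
  white child: 3
  child high: 2
  child slow: 2
  child white: 2
  high child: 2
18 duplicate windows → 40 − 18 = 22 distinct.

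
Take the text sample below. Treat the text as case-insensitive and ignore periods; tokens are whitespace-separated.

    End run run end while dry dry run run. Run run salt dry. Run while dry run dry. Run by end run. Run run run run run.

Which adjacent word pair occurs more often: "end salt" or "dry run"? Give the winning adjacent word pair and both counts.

"end salt": 0 occurrences
"dry run": 4 occurrences

"dry run" (4 vs 0)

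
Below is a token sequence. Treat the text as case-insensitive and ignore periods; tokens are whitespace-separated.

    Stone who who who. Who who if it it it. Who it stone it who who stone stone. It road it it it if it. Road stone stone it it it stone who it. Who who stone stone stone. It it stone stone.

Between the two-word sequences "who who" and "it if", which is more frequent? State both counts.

"who who" (6 vs 1)

"who who": 6 occurrences
"it if": 1 occurrence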